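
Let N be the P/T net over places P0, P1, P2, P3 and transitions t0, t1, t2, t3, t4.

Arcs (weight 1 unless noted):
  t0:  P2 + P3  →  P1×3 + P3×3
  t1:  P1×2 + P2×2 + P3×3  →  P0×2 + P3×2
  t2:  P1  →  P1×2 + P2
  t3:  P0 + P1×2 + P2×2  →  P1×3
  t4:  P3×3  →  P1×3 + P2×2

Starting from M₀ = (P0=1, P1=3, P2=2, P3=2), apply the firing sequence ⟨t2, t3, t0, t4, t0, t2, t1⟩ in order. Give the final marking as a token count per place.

step 1: fire t2:  (P0=1, P1=3, P2=2, P3=2) → (P0=1, P1=4, P2=3, P3=2)
step 2: fire t3:  (P0=1, P1=4, P2=3, P3=2) → (P0=0, P1=5, P2=1, P3=2)
step 3: fire t0:  (P0=0, P1=5, P2=1, P3=2) → (P0=0, P1=8, P2=0, P3=4)
step 4: fire t4:  (P0=0, P1=8, P2=0, P3=4) → (P0=0, P1=11, P2=2, P3=1)
step 5: fire t0:  (P0=0, P1=11, P2=2, P3=1) → (P0=0, P1=14, P2=1, P3=3)
step 6: fire t2:  (P0=0, P1=14, P2=1, P3=3) → (P0=0, P1=15, P2=2, P3=3)
step 7: fire t1:  (P0=0, P1=15, P2=2, P3=3) → (P0=2, P1=13, P2=0, P3=2)

(P0=2, P1=13, P2=0, P3=2)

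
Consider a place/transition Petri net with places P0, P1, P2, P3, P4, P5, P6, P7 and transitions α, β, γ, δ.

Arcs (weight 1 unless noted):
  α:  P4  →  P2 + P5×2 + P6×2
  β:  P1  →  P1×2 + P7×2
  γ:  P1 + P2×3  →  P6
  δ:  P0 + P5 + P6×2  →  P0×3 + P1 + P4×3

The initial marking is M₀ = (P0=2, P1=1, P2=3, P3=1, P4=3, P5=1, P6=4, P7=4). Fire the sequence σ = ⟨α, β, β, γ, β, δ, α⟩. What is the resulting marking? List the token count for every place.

(P0=4, P1=4, P2=2, P3=1, P4=4, P5=4, P6=7, P7=10)

step 1: fire α:  (P0=2, P1=1, P2=3, P3=1, P4=3, P5=1, P6=4, P7=4) → (P0=2, P1=1, P2=4, P3=1, P4=2, P5=3, P6=6, P7=4)
step 2: fire β:  (P0=2, P1=1, P2=4, P3=1, P4=2, P5=3, P6=6, P7=4) → (P0=2, P1=2, P2=4, P3=1, P4=2, P5=3, P6=6, P7=6)
step 3: fire β:  (P0=2, P1=2, P2=4, P3=1, P4=2, P5=3, P6=6, P7=6) → (P0=2, P1=3, P2=4, P3=1, P4=2, P5=3, P6=6, P7=8)
step 4: fire γ:  (P0=2, P1=3, P2=4, P3=1, P4=2, P5=3, P6=6, P7=8) → (P0=2, P1=2, P2=1, P3=1, P4=2, P5=3, P6=7, P7=8)
step 5: fire β:  (P0=2, P1=2, P2=1, P3=1, P4=2, P5=3, P6=7, P7=8) → (P0=2, P1=3, P2=1, P3=1, P4=2, P5=3, P6=7, P7=10)
step 6: fire δ:  (P0=2, P1=3, P2=1, P3=1, P4=2, P5=3, P6=7, P7=10) → (P0=4, P1=4, P2=1, P3=1, P4=5, P5=2, P6=5, P7=10)
step 7: fire α:  (P0=4, P1=4, P2=1, P3=1, P4=5, P5=2, P6=5, P7=10) → (P0=4, P1=4, P2=2, P3=1, P4=4, P5=4, P6=7, P7=10)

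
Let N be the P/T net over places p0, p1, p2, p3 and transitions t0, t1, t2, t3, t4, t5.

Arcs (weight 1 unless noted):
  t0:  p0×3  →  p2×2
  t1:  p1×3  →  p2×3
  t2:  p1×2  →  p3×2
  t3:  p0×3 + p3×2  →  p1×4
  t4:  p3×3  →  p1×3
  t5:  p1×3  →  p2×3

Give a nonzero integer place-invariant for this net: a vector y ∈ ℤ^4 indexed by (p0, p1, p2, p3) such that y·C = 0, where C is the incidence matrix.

y = (p0:2, p1:3, p2:3, p3:3)

Incidence matrix C (rows=places, cols=transitions):
       t0   t1   t2   t3   t4   t5
   p0  -3    0    0   -3    0    0
   p1   0   -3   -2    4    3   -3
   p2   2    3    0    0    0    3
   p3   0    0    2   -2   -3    0

Candidate y = [2, 3, 3, 3]; check y·C column-wise:
  col t0: 2·-3 + 3·0 + 3·2 + 3·0 = 0
  col t1: 2·0 + 3·-3 + 3·3 + 3·0 = 0
  col t2: 2·0 + 3·-2 + 3·0 + 3·2 = 0
  col t3: 2·-3 + 3·4 + 3·0 + 3·-2 = 0
  col t4: 2·0 + 3·3 + 3·0 + 3·-3 = 0
  col t5: 2·0 + 3·-3 + 3·3 + 3·0 = 0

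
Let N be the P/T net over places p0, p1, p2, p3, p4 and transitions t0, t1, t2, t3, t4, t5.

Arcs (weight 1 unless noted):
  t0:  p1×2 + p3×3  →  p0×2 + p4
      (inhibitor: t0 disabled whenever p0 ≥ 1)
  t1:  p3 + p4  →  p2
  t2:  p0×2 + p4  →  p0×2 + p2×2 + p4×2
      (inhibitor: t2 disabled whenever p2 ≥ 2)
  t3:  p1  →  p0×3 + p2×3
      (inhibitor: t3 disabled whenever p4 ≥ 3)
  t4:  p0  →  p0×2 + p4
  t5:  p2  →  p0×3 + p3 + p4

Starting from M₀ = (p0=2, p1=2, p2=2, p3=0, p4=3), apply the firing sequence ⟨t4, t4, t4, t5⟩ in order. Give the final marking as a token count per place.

step 1: fire t4:  (p0=2, p1=2, p2=2, p3=0, p4=3) → (p0=3, p1=2, p2=2, p3=0, p4=4)
step 2: fire t4:  (p0=3, p1=2, p2=2, p3=0, p4=4) → (p0=4, p1=2, p2=2, p3=0, p4=5)
step 3: fire t4:  (p0=4, p1=2, p2=2, p3=0, p4=5) → (p0=5, p1=2, p2=2, p3=0, p4=6)
step 4: fire t5:  (p0=5, p1=2, p2=2, p3=0, p4=6) → (p0=8, p1=2, p2=1, p3=1, p4=7)

(p0=8, p1=2, p2=1, p3=1, p4=7)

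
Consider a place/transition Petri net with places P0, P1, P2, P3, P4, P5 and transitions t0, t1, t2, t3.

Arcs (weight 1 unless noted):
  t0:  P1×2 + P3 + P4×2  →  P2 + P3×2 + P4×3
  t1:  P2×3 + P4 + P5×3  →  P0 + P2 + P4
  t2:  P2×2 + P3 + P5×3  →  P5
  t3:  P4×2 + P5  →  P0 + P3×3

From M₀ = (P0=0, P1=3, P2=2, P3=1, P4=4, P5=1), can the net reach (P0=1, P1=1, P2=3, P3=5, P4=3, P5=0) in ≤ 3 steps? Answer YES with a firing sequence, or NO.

step 1: fire t0:  (P0=0, P1=3, P2=2, P3=1, P4=4, P5=1) → (P0=0, P1=1, P2=3, P3=2, P4=5, P5=1)
step 2: fire t3:  (P0=0, P1=1, P2=3, P3=2, P4=5, P5=1) → (P0=1, P1=1, P2=3, P3=5, P4=3, P5=0)

YES — reachable via ⟨t0, t3⟩ (2 firings)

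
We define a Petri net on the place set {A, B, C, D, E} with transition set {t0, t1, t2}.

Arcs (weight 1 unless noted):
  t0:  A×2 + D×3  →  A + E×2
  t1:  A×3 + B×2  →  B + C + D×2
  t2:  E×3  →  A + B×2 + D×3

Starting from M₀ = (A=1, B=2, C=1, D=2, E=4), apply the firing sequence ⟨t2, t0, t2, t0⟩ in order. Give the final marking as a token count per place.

step 1: fire t2:  (A=1, B=2, C=1, D=2, E=4) → (A=2, B=4, C=1, D=5, E=1)
step 2: fire t0:  (A=2, B=4, C=1, D=5, E=1) → (A=1, B=4, C=1, D=2, E=3)
step 3: fire t2:  (A=1, B=4, C=1, D=2, E=3) → (A=2, B=6, C=1, D=5, E=0)
step 4: fire t0:  (A=2, B=6, C=1, D=5, E=0) → (A=1, B=6, C=1, D=2, E=2)

(A=1, B=6, C=1, D=2, E=2)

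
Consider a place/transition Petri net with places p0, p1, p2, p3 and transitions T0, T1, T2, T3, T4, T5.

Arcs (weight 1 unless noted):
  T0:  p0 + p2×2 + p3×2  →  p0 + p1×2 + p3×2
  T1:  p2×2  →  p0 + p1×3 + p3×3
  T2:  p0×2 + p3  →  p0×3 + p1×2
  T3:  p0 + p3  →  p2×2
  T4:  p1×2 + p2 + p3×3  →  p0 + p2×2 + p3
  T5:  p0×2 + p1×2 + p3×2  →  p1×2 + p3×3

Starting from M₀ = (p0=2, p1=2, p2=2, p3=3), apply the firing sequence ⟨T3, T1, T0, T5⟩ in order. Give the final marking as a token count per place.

step 1: fire T3:  (p0=2, p1=2, p2=2, p3=3) → (p0=1, p1=2, p2=4, p3=2)
step 2: fire T1:  (p0=1, p1=2, p2=4, p3=2) → (p0=2, p1=5, p2=2, p3=5)
step 3: fire T0:  (p0=2, p1=5, p2=2, p3=5) → (p0=2, p1=7, p2=0, p3=5)
step 4: fire T5:  (p0=2, p1=7, p2=0, p3=5) → (p0=0, p1=7, p2=0, p3=6)

(p0=0, p1=7, p2=0, p3=6)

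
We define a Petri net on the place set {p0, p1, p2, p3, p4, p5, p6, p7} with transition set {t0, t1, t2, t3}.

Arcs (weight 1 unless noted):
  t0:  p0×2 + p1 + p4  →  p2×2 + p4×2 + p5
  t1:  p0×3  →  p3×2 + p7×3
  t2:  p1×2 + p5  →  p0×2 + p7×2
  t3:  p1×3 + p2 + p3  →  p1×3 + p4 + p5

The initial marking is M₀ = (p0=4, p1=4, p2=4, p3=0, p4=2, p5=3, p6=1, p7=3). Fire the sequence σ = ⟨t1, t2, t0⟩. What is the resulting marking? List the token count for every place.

(p0=1, p1=1, p2=6, p3=2, p4=3, p5=3, p6=1, p7=8)

step 1: fire t1:  (p0=4, p1=4, p2=4, p3=0, p4=2, p5=3, p6=1, p7=3) → (p0=1, p1=4, p2=4, p3=2, p4=2, p5=3, p6=1, p7=6)
step 2: fire t2:  (p0=1, p1=4, p2=4, p3=2, p4=2, p5=3, p6=1, p7=6) → (p0=3, p1=2, p2=4, p3=2, p4=2, p5=2, p6=1, p7=8)
step 3: fire t0:  (p0=3, p1=2, p2=4, p3=2, p4=2, p5=2, p6=1, p7=8) → (p0=1, p1=1, p2=6, p3=2, p4=3, p5=3, p6=1, p7=8)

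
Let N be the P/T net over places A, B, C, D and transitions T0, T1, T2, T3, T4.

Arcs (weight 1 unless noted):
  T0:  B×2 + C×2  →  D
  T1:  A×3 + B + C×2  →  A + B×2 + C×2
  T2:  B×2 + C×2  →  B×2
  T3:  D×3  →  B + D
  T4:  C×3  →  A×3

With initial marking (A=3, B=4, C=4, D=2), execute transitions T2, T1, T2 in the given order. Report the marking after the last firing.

(A=1, B=5, C=0, D=2)

step 1: fire T2:  (A=3, B=4, C=4, D=2) → (A=3, B=4, C=2, D=2)
step 2: fire T1:  (A=3, B=4, C=2, D=2) → (A=1, B=5, C=2, D=2)
step 3: fire T2:  (A=1, B=5, C=2, D=2) → (A=1, B=5, C=0, D=2)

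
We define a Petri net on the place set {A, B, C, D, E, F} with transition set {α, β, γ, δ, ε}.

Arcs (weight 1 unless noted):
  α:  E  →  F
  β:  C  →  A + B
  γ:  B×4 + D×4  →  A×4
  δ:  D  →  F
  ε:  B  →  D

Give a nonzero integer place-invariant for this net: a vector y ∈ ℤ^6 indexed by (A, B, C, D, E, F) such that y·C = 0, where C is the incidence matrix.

Incidence matrix C (rows=places, cols=transitions):
        α    β    γ    δ    ε
    A   0    1    4    0    0
    B   0    1   -4    0   -1
    C   0   -1    0    0    0
    D   0    0   -4   -1    1
    E  -1    0    0    0    0
    F   1    0    0    1    0

Candidate y = [2, 1, 3, 1, 1, 1]; check y·C column-wise:
  col α: 2·0 + 1·0 + 3·0 + 1·0 + 1·-1 + 1·1 = 0
  col β: 2·1 + 1·1 + 3·-1 + 1·0 + 1·0 + 1·0 = 0
  col γ: 2·4 + 1·-4 + 3·0 + 1·-4 + 1·0 + 1·0 = 0
  col δ: 2·0 + 1·0 + 3·0 + 1·-1 + 1·0 + 1·1 = 0
  col ε: 2·0 + 1·-1 + 3·0 + 1·1 + 1·0 + 1·0 = 0

y = (A:2, B:1, C:3, D:1, E:1, F:1)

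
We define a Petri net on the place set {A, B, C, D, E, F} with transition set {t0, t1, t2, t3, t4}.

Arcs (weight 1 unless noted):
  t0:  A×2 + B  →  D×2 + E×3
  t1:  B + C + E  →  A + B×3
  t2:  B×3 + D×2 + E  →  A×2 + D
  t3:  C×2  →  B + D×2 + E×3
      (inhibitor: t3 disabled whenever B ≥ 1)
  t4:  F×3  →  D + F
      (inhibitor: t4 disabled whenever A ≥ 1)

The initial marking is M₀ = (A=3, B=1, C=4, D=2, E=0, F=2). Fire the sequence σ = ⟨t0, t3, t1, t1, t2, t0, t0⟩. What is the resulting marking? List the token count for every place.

step 1: fire t0:  (A=3, B=1, C=4, D=2, E=0, F=2) → (A=1, B=0, C=4, D=4, E=3, F=2)
step 2: fire t3:  (A=1, B=0, C=4, D=4, E=3, F=2) → (A=1, B=1, C=2, D=6, E=6, F=2)
step 3: fire t1:  (A=1, B=1, C=2, D=6, E=6, F=2) → (A=2, B=3, C=1, D=6, E=5, F=2)
step 4: fire t1:  (A=2, B=3, C=1, D=6, E=5, F=2) → (A=3, B=5, C=0, D=6, E=4, F=2)
step 5: fire t2:  (A=3, B=5, C=0, D=6, E=4, F=2) → (A=5, B=2, C=0, D=5, E=3, F=2)
step 6: fire t0:  (A=5, B=2, C=0, D=5, E=3, F=2) → (A=3, B=1, C=0, D=7, E=6, F=2)
step 7: fire t0:  (A=3, B=1, C=0, D=7, E=6, F=2) → (A=1, B=0, C=0, D=9, E=9, F=2)

(A=1, B=0, C=0, D=9, E=9, F=2)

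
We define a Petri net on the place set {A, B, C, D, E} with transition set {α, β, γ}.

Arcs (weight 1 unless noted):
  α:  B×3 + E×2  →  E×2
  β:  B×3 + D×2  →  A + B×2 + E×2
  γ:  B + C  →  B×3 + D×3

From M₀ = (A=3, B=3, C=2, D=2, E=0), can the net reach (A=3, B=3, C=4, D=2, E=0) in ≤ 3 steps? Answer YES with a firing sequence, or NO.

depth 0: 1 marking
depth 1: 3 markings reached so far
depth 2: 5 markings reached so far
depth 3: 8 markings reached so far
target is not among the 8 markings reachable within 3 steps

NO — not reachable within 3 firings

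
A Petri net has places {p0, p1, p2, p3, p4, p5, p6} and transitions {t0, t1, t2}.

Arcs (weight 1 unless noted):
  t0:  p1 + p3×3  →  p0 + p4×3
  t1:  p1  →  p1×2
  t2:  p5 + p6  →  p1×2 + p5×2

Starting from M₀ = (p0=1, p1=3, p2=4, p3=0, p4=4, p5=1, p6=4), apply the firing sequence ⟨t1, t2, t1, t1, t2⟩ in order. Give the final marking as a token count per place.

(p0=1, p1=10, p2=4, p3=0, p4=4, p5=3, p6=2)

step 1: fire t1:  (p0=1, p1=3, p2=4, p3=0, p4=4, p5=1, p6=4) → (p0=1, p1=4, p2=4, p3=0, p4=4, p5=1, p6=4)
step 2: fire t2:  (p0=1, p1=4, p2=4, p3=0, p4=4, p5=1, p6=4) → (p0=1, p1=6, p2=4, p3=0, p4=4, p5=2, p6=3)
step 3: fire t1:  (p0=1, p1=6, p2=4, p3=0, p4=4, p5=2, p6=3) → (p0=1, p1=7, p2=4, p3=0, p4=4, p5=2, p6=3)
step 4: fire t1:  (p0=1, p1=7, p2=4, p3=0, p4=4, p5=2, p6=3) → (p0=1, p1=8, p2=4, p3=0, p4=4, p5=2, p6=3)
step 5: fire t2:  (p0=1, p1=8, p2=4, p3=0, p4=4, p5=2, p6=3) → (p0=1, p1=10, p2=4, p3=0, p4=4, p5=3, p6=2)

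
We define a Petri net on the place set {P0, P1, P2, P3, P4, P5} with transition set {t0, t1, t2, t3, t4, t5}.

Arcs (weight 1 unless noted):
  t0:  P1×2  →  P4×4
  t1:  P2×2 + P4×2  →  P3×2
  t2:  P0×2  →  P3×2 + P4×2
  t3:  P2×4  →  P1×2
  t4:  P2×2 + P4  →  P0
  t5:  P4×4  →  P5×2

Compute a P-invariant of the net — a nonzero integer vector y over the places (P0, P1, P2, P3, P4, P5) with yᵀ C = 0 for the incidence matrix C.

Incidence matrix C (rows=places, cols=transitions):
       t0   t1   t2   t3   t4   t5
   P0   0    0   -2    0    1    0
   P1  -2    0    0    2    0    0
   P2   0   -2    0   -4   -2    0
   P3   0    2    2    0    0    0
   P4   4   -2    2    0   -1   -4
   P5   0    0    0    0    0    2

Candidate y = [3, 2, 1, 2, 1, 2]; check y·C column-wise:
  col t0: 3·0 + 2·-2 + 1·0 + 2·0 + 1·4 + 2·0 = 0
  col t1: 3·0 + 2·0 + 1·-2 + 2·2 + 1·-2 + 2·0 = 0
  col t2: 3·-2 + 2·0 + 1·0 + 2·2 + 1·2 + 2·0 = 0
  col t3: 3·0 + 2·2 + 1·-4 + 2·0 + 1·0 + 2·0 = 0
  col t4: 3·1 + 2·0 + 1·-2 + 2·0 + 1·-1 + 2·0 = 0
  col t5: 3·0 + 2·0 + 1·0 + 2·0 + 1·-4 + 2·2 = 0

y = (P0:3, P1:2, P2:1, P3:2, P4:1, P5:2)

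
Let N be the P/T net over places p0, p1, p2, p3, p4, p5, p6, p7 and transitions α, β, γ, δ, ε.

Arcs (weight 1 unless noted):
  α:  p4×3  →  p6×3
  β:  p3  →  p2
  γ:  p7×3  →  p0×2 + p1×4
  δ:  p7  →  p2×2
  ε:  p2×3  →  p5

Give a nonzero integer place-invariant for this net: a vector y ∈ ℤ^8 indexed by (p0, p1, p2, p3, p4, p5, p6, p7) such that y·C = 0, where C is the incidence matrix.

y = (p0:2, p1:-1, p2:0, p3:0, p4:0, p5:0, p6:0, p7:0)

Incidence matrix C (rows=places, cols=transitions):
        α    β    γ    δ    ε
   p0   0    0    2    0    0
   p1   0    0    4    0    0
   p2   0    1    0    2   -3
   p3   0   -1    0    0    0
   p4  -3    0    0    0    0
   p5   0    0    0    0    1
   p6   3    0    0    0    0
   p7   0    0   -3   -1    0

Candidate y = [2, -1, 0, 0, 0, 0, 0, 0]; check y·C column-wise:
  col α: 2·0 + -1·0 + 0·-3 + 0·3 = 0
  col β: 2·0 + -1·0 + 0·1 + 0·-1 = 0
  col γ: 2·2 + -1·4 + 0·-3 = 0
  col δ: 2·0 + -1·0 + 0·2 + 0·-1 = 0
  col ε: 2·0 + -1·0 + 0·-3 + 0·1 = 0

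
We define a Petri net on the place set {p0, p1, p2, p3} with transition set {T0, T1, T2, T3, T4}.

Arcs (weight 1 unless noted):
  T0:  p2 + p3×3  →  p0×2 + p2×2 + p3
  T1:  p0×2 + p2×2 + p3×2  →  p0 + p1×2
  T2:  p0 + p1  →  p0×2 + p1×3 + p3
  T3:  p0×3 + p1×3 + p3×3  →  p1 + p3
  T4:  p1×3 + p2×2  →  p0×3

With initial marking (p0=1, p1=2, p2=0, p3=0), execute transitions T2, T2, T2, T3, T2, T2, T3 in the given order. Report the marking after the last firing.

(p0=0, p1=8, p2=0, p3=1)

step 1: fire T2:  (p0=1, p1=2, p2=0, p3=0) → (p0=2, p1=4, p2=0, p3=1)
step 2: fire T2:  (p0=2, p1=4, p2=0, p3=1) → (p0=3, p1=6, p2=0, p3=2)
step 3: fire T2:  (p0=3, p1=6, p2=0, p3=2) → (p0=4, p1=8, p2=0, p3=3)
step 4: fire T3:  (p0=4, p1=8, p2=0, p3=3) → (p0=1, p1=6, p2=0, p3=1)
step 5: fire T2:  (p0=1, p1=6, p2=0, p3=1) → (p0=2, p1=8, p2=0, p3=2)
step 6: fire T2:  (p0=2, p1=8, p2=0, p3=2) → (p0=3, p1=10, p2=0, p3=3)
step 7: fire T3:  (p0=3, p1=10, p2=0, p3=3) → (p0=0, p1=8, p2=0, p3=1)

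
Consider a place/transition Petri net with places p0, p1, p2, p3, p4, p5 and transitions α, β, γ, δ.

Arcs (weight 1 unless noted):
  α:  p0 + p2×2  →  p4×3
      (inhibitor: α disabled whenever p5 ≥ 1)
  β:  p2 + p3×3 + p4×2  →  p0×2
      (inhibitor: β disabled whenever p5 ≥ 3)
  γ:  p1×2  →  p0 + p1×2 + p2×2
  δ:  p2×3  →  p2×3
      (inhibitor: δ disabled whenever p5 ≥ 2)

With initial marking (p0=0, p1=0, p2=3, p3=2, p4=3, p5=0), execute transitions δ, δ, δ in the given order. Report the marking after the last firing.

step 1: fire δ:  (p0=0, p1=0, p2=3, p3=2, p4=3, p5=0) → (p0=0, p1=0, p2=3, p3=2, p4=3, p5=0)
step 2: fire δ:  (p0=0, p1=0, p2=3, p3=2, p4=3, p5=0) → (p0=0, p1=0, p2=3, p3=2, p4=3, p5=0)
step 3: fire δ:  (p0=0, p1=0, p2=3, p3=2, p4=3, p5=0) → (p0=0, p1=0, p2=3, p3=2, p4=3, p5=0)

(p0=0, p1=0, p2=3, p3=2, p4=3, p5=0)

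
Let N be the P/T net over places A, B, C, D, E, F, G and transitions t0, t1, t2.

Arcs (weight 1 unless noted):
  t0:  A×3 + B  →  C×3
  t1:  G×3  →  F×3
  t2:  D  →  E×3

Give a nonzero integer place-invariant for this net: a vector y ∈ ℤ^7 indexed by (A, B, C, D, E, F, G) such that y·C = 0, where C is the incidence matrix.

y = (A:1, B:-3, C:0, D:0, E:0, F:0, G:0)

Incidence matrix C (rows=places, cols=transitions):
       t0   t1   t2
    A  -3    0    0
    B  -1    0    0
    C   3    0    0
    D   0    0   -1
    E   0    0    3
    F   0    3    0
    G   0   -3    0

Candidate y = [1, -3, 0, 0, 0, 0, 0]; check y·C column-wise:
  col t0: 1·-3 + -3·-1 + 0·3 = 0
  col t1: 1·0 + -3·0 + 0·3 + 0·-3 = 0
  col t2: 1·0 + -3·0 + 0·-1 + 0·3 = 0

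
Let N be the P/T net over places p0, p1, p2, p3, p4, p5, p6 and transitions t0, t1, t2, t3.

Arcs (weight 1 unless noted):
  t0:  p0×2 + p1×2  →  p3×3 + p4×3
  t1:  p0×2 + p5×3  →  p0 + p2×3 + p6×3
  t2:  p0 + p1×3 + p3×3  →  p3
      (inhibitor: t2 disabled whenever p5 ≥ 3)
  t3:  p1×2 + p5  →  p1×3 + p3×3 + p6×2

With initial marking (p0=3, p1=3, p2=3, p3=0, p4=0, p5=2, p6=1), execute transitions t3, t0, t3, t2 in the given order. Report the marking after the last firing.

step 1: fire t3:  (p0=3, p1=3, p2=3, p3=0, p4=0, p5=2, p6=1) → (p0=3, p1=4, p2=3, p3=3, p4=0, p5=1, p6=3)
step 2: fire t0:  (p0=3, p1=4, p2=3, p3=3, p4=0, p5=1, p6=3) → (p0=1, p1=2, p2=3, p3=6, p4=3, p5=1, p6=3)
step 3: fire t3:  (p0=1, p1=2, p2=3, p3=6, p4=3, p5=1, p6=3) → (p0=1, p1=3, p2=3, p3=9, p4=3, p5=0, p6=5)
step 4: fire t2:  (p0=1, p1=3, p2=3, p3=9, p4=3, p5=0, p6=5) → (p0=0, p1=0, p2=3, p3=7, p4=3, p5=0, p6=5)

(p0=0, p1=0, p2=3, p3=7, p4=3, p5=0, p6=5)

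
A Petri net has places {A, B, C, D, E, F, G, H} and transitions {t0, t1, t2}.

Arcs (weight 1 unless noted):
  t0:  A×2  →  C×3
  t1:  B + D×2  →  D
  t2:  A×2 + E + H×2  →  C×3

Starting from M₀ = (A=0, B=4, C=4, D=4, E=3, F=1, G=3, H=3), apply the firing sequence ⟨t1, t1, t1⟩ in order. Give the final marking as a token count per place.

(A=0, B=1, C=4, D=1, E=3, F=1, G=3, H=3)

step 1: fire t1:  (A=0, B=4, C=4, D=4, E=3, F=1, G=3, H=3) → (A=0, B=3, C=4, D=3, E=3, F=1, G=3, H=3)
step 2: fire t1:  (A=0, B=3, C=4, D=3, E=3, F=1, G=3, H=3) → (A=0, B=2, C=4, D=2, E=3, F=1, G=3, H=3)
step 3: fire t1:  (A=0, B=2, C=4, D=2, E=3, F=1, G=3, H=3) → (A=0, B=1, C=4, D=1, E=3, F=1, G=3, H=3)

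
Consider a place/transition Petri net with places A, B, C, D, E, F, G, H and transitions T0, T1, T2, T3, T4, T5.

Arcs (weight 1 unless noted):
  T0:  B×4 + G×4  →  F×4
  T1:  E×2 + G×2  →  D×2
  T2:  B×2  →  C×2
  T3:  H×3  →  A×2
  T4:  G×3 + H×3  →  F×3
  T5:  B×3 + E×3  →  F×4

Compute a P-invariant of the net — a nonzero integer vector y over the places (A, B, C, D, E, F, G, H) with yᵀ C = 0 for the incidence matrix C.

y = (A:0, B:0, C:0, D:7, E:4, F:3, G:3, H:0)

Incidence matrix C (rows=places, cols=transitions):
       T0   T1   T2   T3   T4   T5
    A   0    0    0    2    0    0
    B  -4    0   -2    0    0   -3
    C   0    0    2    0    0    0
    D   0    2    0    0    0    0
    E   0   -2    0    0    0   -3
    F   4    0    0    0    3    4
    G  -4   -2    0    0   -3    0
    H   0    0    0   -3   -3    0

Candidate y = [0, 0, 0, 7, 4, 3, 3, 0]; check y·C column-wise:
  col T0: 0·-4 + 7·0 + 4·0 + 3·4 + 3·-4 = 0
  col T1: 7·2 + 4·-2 + 3·0 + 3·-2 = 0
  col T2: 0·-2 + 0·2 + 7·0 + 4·0 + 3·0 + 3·0 = 0
  col T3: 0·2 + 7·0 + 4·0 + 3·0 + 3·0 + 0·-3 = 0
  col T4: 7·0 + 4·0 + 3·3 + 3·-3 + 0·-3 = 0
  col T5: 0·-3 + 7·0 + 4·-3 + 3·4 + 3·0 = 0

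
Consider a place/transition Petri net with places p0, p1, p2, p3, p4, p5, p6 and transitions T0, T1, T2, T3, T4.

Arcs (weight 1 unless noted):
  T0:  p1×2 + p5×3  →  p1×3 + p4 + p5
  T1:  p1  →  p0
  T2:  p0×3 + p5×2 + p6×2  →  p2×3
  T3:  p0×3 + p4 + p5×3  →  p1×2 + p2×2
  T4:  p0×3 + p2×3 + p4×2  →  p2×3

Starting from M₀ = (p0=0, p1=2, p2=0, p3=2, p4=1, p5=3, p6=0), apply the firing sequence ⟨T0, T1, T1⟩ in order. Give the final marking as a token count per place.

(p0=2, p1=1, p2=0, p3=2, p4=2, p5=1, p6=0)

step 1: fire T0:  (p0=0, p1=2, p2=0, p3=2, p4=1, p5=3, p6=0) → (p0=0, p1=3, p2=0, p3=2, p4=2, p5=1, p6=0)
step 2: fire T1:  (p0=0, p1=3, p2=0, p3=2, p4=2, p5=1, p6=0) → (p0=1, p1=2, p2=0, p3=2, p4=2, p5=1, p6=0)
step 3: fire T1:  (p0=1, p1=2, p2=0, p3=2, p4=2, p5=1, p6=0) → (p0=2, p1=1, p2=0, p3=2, p4=2, p5=1, p6=0)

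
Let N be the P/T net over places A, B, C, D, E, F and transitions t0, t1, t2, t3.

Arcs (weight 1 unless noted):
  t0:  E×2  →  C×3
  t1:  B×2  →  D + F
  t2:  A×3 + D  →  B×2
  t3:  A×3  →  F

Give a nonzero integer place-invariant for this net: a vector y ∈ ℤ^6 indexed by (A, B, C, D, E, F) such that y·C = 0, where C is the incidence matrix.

y = (A:0, B:1, C:0, D:2, E:0, F:0)

Incidence matrix C (rows=places, cols=transitions):
       t0   t1   t2   t3
    A   0    0   -3   -3
    B   0   -2    2    0
    C   3    0    0    0
    D   0    1   -1    0
    E  -2    0    0    0
    F   0    1    0    1

Candidate y = [0, 1, 0, 2, 0, 0]; check y·C column-wise:
  col t0: 1·0 + 0·3 + 2·0 + 0·-2 = 0
  col t1: 1·-2 + 2·1 + 0·1 = 0
  col t2: 0·-3 + 1·2 + 2·-1 = 0
  col t3: 0·-3 + 1·0 + 2·0 + 0·1 = 0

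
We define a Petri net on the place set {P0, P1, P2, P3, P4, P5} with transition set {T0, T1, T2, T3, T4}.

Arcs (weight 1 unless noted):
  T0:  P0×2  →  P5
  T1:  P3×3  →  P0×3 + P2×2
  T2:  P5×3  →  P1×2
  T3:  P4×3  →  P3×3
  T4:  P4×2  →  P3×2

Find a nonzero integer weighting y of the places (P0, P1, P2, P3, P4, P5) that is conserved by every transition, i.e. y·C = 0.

y = (P0:0, P1:0, P2:3, P3:2, P4:2, P5:0)

Incidence matrix C (rows=places, cols=transitions):
       T0   T1   T2   T3   T4
   P0  -2    3    0    0    0
   P1   0    0    2    0    0
   P2   0    2    0    0    0
   P3   0   -3    0    3    2
   P4   0    0    0   -3   -2
   P5   1    0   -3    0    0

Candidate y = [0, 0, 3, 2, 2, 0]; check y·C column-wise:
  col T0: 0·-2 + 3·0 + 2·0 + 2·0 + 0·1 = 0
  col T1: 0·3 + 3·2 + 2·-3 + 2·0 = 0
  col T2: 0·2 + 3·0 + 2·0 + 2·0 + 0·-3 = 0
  col T3: 3·0 + 2·3 + 2·-3 = 0
  col T4: 3·0 + 2·2 + 2·-2 = 0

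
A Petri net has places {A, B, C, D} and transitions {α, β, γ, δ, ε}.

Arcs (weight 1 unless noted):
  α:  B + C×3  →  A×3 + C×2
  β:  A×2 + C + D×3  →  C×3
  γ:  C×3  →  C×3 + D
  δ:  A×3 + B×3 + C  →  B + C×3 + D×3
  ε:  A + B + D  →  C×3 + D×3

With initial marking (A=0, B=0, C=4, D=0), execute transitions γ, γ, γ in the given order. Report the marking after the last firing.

step 1: fire γ:  (A=0, B=0, C=4, D=0) → (A=0, B=0, C=4, D=1)
step 2: fire γ:  (A=0, B=0, C=4, D=1) → (A=0, B=0, C=4, D=2)
step 3: fire γ:  (A=0, B=0, C=4, D=2) → (A=0, B=0, C=4, D=3)

(A=0, B=0, C=4, D=3)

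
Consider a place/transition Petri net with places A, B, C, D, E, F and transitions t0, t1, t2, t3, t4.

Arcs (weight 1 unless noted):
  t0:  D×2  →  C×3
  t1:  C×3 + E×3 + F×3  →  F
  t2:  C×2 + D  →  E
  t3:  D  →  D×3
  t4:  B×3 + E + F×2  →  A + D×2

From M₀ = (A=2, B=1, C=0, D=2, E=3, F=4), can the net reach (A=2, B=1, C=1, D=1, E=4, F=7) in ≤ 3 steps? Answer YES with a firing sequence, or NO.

depth 0: 1 marking
depth 1: 3 markings reached so far
depth 2: 6 markings reached so far
depth 3: 11 markings reached so far
target is not among the 11 markings reachable within 3 steps

NO — not reachable within 3 firings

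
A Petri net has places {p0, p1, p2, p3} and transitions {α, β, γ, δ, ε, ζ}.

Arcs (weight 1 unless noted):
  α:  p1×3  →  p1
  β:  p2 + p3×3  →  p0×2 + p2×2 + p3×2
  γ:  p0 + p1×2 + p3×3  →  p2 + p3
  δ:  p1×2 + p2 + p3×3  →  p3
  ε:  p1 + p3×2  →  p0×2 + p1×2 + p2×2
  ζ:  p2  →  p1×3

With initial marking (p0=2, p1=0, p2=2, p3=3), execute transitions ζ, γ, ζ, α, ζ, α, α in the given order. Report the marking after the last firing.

(p0=1, p1=1, p2=0, p3=1)

step 1: fire ζ:  (p0=2, p1=0, p2=2, p3=3) → (p0=2, p1=3, p2=1, p3=3)
step 2: fire γ:  (p0=2, p1=3, p2=1, p3=3) → (p0=1, p1=1, p2=2, p3=1)
step 3: fire ζ:  (p0=1, p1=1, p2=2, p3=1) → (p0=1, p1=4, p2=1, p3=1)
step 4: fire α:  (p0=1, p1=4, p2=1, p3=1) → (p0=1, p1=2, p2=1, p3=1)
step 5: fire ζ:  (p0=1, p1=2, p2=1, p3=1) → (p0=1, p1=5, p2=0, p3=1)
step 6: fire α:  (p0=1, p1=5, p2=0, p3=1) → (p0=1, p1=3, p2=0, p3=1)
step 7: fire α:  (p0=1, p1=3, p2=0, p3=1) → (p0=1, p1=1, p2=0, p3=1)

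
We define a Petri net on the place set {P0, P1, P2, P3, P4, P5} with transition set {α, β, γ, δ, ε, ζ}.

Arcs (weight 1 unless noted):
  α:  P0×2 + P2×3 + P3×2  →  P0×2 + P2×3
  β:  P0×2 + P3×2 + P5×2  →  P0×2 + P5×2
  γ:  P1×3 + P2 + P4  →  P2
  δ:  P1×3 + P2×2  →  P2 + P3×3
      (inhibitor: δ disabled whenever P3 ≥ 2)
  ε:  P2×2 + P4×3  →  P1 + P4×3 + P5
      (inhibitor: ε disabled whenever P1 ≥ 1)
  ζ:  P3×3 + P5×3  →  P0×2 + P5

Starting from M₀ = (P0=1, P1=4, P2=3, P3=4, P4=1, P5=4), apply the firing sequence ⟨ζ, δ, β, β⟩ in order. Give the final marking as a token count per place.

(P0=3, P1=1, P2=2, P3=0, P4=1, P5=2)

step 1: fire ζ:  (P0=1, P1=4, P2=3, P3=4, P4=1, P5=4) → (P0=3, P1=4, P2=3, P3=1, P4=1, P5=2)
step 2: fire δ:  (P0=3, P1=4, P2=3, P3=1, P4=1, P5=2) → (P0=3, P1=1, P2=2, P3=4, P4=1, P5=2)
step 3: fire β:  (P0=3, P1=1, P2=2, P3=4, P4=1, P5=2) → (P0=3, P1=1, P2=2, P3=2, P4=1, P5=2)
step 4: fire β:  (P0=3, P1=1, P2=2, P3=2, P4=1, P5=2) → (P0=3, P1=1, P2=2, P3=0, P4=1, P5=2)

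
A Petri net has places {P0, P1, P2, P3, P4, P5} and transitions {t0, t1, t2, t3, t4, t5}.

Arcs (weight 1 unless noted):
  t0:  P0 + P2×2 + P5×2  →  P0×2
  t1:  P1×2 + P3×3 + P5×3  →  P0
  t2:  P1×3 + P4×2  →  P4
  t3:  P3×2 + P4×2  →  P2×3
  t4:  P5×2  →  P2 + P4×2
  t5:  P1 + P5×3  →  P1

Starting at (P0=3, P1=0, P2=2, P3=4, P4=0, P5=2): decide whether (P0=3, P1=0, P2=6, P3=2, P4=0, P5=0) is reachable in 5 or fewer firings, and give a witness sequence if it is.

YES — reachable via ⟨t4, t3⟩ (2 firings)

step 1: fire t4:  (P0=3, P1=0, P2=2, P3=4, P4=0, P5=2) → (P0=3, P1=0, P2=3, P3=4, P4=2, P5=0)
step 2: fire t3:  (P0=3, P1=0, P2=3, P3=4, P4=2, P5=0) → (P0=3, P1=0, P2=6, P3=2, P4=0, P5=0)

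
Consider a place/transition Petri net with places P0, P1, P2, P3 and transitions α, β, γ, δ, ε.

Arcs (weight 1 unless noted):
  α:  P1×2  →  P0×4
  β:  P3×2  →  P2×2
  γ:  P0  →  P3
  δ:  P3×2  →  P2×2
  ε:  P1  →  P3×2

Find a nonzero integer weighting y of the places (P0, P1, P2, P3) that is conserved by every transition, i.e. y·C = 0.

y = (P0:1, P1:2, P2:1, P3:1)

Incidence matrix C (rows=places, cols=transitions):
        α    β    γ    δ    ε
   P0   4    0   -1    0    0
   P1  -2    0    0    0   -1
   P2   0    2    0    2    0
   P3   0   -2    1   -2    2

Candidate y = [1, 2, 1, 1]; check y·C column-wise:
  col α: 1·4 + 2·-2 + 1·0 + 1·0 = 0
  col β: 1·0 + 2·0 + 1·2 + 1·-2 = 0
  col γ: 1·-1 + 2·0 + 1·0 + 1·1 = 0
  col δ: 1·0 + 2·0 + 1·2 + 1·-2 = 0
  col ε: 1·0 + 2·-1 + 1·0 + 1·2 = 0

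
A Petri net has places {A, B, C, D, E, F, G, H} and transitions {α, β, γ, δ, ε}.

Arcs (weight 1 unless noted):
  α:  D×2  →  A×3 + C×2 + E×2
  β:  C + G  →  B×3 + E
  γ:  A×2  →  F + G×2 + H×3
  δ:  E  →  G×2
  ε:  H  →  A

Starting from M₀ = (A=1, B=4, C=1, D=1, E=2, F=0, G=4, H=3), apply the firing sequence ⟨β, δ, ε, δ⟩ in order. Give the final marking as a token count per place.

(A=2, B=7, C=0, D=1, E=1, F=0, G=7, H=2)

step 1: fire β:  (A=1, B=4, C=1, D=1, E=2, F=0, G=4, H=3) → (A=1, B=7, C=0, D=1, E=3, F=0, G=3, H=3)
step 2: fire δ:  (A=1, B=7, C=0, D=1, E=3, F=0, G=3, H=3) → (A=1, B=7, C=0, D=1, E=2, F=0, G=5, H=3)
step 3: fire ε:  (A=1, B=7, C=0, D=1, E=2, F=0, G=5, H=3) → (A=2, B=7, C=0, D=1, E=2, F=0, G=5, H=2)
step 4: fire δ:  (A=2, B=7, C=0, D=1, E=2, F=0, G=5, H=2) → (A=2, B=7, C=0, D=1, E=1, F=0, G=7, H=2)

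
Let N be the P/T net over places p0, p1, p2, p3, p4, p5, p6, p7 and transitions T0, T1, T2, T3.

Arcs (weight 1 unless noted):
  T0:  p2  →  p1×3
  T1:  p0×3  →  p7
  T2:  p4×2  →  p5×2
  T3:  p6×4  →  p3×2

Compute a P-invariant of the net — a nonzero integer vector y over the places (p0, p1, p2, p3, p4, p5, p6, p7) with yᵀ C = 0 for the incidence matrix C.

y = (p0:0, p1:1, p2:3, p3:0, p4:0, p5:0, p6:0, p7:0)

Incidence matrix C (rows=places, cols=transitions):
       T0   T1   T2   T3
   p0   0   -3    0    0
   p1   3    0    0    0
   p2  -1    0    0    0
   p3   0    0    0    2
   p4   0    0   -2    0
   p5   0    0    2    0
   p6   0    0    0   -4
   p7   0    1    0    0

Candidate y = [0, 1, 3, 0, 0, 0, 0, 0]; check y·C column-wise:
  col T0: 1·3 + 3·-1 = 0
  col T1: 0·-3 + 1·0 + 3·0 + 0·1 = 0
  col T2: 1·0 + 3·0 + 0·-2 + 0·2 = 0
  col T3: 1·0 + 3·0 + 0·2 + 0·-4 = 0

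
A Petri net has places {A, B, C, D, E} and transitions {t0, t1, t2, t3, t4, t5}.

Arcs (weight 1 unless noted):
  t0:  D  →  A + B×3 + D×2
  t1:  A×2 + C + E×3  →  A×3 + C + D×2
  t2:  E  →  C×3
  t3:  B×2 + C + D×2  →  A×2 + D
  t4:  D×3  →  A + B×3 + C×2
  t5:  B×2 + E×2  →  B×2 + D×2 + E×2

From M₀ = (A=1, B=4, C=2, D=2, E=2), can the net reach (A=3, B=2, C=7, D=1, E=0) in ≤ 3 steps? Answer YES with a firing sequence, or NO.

step 1: fire t2:  (A=1, B=4, C=2, D=2, E=2) → (A=1, B=4, C=5, D=2, E=1)
step 2: fire t2:  (A=1, B=4, C=5, D=2, E=1) → (A=1, B=4, C=8, D=2, E=0)
step 3: fire t3:  (A=1, B=4, C=8, D=2, E=0) → (A=3, B=2, C=7, D=1, E=0)

YES — reachable via ⟨t2, t2, t3⟩ (3 firings)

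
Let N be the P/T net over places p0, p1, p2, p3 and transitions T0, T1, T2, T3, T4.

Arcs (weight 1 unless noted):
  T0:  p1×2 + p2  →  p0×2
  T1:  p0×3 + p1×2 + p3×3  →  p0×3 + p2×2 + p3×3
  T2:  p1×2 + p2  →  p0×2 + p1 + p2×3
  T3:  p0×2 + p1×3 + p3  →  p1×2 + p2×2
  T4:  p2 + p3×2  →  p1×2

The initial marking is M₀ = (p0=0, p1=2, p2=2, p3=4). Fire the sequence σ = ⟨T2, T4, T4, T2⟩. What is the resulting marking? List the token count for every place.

(p0=4, p1=4, p2=4, p3=0)

step 1: fire T2:  (p0=0, p1=2, p2=2, p3=4) → (p0=2, p1=1, p2=4, p3=4)
step 2: fire T4:  (p0=2, p1=1, p2=4, p3=4) → (p0=2, p1=3, p2=3, p3=2)
step 3: fire T4:  (p0=2, p1=3, p2=3, p3=2) → (p0=2, p1=5, p2=2, p3=0)
step 4: fire T2:  (p0=2, p1=5, p2=2, p3=0) → (p0=4, p1=4, p2=4, p3=0)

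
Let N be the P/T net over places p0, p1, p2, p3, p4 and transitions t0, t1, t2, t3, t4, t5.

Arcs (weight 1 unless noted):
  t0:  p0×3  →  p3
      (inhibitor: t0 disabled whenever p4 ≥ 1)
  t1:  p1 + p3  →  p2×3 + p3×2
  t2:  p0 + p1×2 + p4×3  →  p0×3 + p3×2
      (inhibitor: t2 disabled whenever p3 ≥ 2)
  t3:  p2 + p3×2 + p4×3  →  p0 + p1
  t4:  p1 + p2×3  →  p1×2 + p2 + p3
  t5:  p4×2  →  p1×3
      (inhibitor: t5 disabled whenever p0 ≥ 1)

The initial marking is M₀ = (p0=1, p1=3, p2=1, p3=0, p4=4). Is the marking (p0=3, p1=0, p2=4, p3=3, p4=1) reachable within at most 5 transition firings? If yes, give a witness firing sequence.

YES — reachable via ⟨t2, t1⟩ (2 firings)

step 1: fire t2:  (p0=1, p1=3, p2=1, p3=0, p4=4) → (p0=3, p1=1, p2=1, p3=2, p4=1)
step 2: fire t1:  (p0=3, p1=1, p2=1, p3=2, p4=1) → (p0=3, p1=0, p2=4, p3=3, p4=1)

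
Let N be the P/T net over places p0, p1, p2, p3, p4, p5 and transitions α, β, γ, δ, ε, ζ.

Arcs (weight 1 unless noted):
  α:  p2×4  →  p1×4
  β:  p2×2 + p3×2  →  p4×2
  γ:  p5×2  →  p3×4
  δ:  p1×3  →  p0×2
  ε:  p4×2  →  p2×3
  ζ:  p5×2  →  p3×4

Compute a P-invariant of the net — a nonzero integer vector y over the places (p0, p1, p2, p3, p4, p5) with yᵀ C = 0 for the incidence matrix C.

y = (p0:3, p1:2, p2:2, p3:1, p4:3, p5:2)

Incidence matrix C (rows=places, cols=transitions):
        α    β    γ    δ    ε    ζ
   p0   0    0    0    2    0    0
   p1   4    0    0   -3    0    0
   p2  -4   -2    0    0    3    0
   p3   0   -2    4    0    0    4
   p4   0    2    0    0   -2    0
   p5   0    0   -2    0    0   -2

Candidate y = [3, 2, 2, 1, 3, 2]; check y·C column-wise:
  col α: 3·0 + 2·4 + 2·-4 + 1·0 + 3·0 + 2·0 = 0
  col β: 3·0 + 2·0 + 2·-2 + 1·-2 + 3·2 + 2·0 = 0
  col γ: 3·0 + 2·0 + 2·0 + 1·4 + 3·0 + 2·-2 = 0
  col δ: 3·2 + 2·-3 + 2·0 + 1·0 + 3·0 + 2·0 = 0
  col ε: 3·0 + 2·0 + 2·3 + 1·0 + 3·-2 + 2·0 = 0
  col ζ: 3·0 + 2·0 + 2·0 + 1·4 + 3·0 + 2·-2 = 0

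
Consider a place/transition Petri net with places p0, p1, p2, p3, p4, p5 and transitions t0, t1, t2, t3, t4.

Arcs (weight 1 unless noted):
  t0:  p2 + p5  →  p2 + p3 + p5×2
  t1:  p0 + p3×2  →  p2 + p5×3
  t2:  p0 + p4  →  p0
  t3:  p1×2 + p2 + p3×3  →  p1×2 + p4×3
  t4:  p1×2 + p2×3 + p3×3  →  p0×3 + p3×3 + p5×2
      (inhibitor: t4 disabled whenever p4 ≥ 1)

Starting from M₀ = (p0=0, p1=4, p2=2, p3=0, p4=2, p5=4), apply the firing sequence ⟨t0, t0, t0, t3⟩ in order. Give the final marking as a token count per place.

step 1: fire t0:  (p0=0, p1=4, p2=2, p3=0, p4=2, p5=4) → (p0=0, p1=4, p2=2, p3=1, p4=2, p5=5)
step 2: fire t0:  (p0=0, p1=4, p2=2, p3=1, p4=2, p5=5) → (p0=0, p1=4, p2=2, p3=2, p4=2, p5=6)
step 3: fire t0:  (p0=0, p1=4, p2=2, p3=2, p4=2, p5=6) → (p0=0, p1=4, p2=2, p3=3, p4=2, p5=7)
step 4: fire t3:  (p0=0, p1=4, p2=2, p3=3, p4=2, p5=7) → (p0=0, p1=4, p2=1, p3=0, p4=5, p5=7)

(p0=0, p1=4, p2=1, p3=0, p4=5, p5=7)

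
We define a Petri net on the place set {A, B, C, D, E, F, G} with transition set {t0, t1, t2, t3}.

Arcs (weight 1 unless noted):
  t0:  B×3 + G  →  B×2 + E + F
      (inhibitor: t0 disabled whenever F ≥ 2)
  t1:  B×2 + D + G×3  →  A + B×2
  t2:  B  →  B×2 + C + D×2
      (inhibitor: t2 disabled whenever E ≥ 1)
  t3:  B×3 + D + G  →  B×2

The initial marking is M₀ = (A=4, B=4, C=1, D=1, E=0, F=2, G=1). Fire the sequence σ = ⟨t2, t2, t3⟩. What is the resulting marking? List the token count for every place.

(A=4, B=5, C=3, D=4, E=0, F=2, G=0)

step 1: fire t2:  (A=4, B=4, C=1, D=1, E=0, F=2, G=1) → (A=4, B=5, C=2, D=3, E=0, F=2, G=1)
step 2: fire t2:  (A=4, B=5, C=2, D=3, E=0, F=2, G=1) → (A=4, B=6, C=3, D=5, E=0, F=2, G=1)
step 3: fire t3:  (A=4, B=6, C=3, D=5, E=0, F=2, G=1) → (A=4, B=5, C=3, D=4, E=0, F=2, G=0)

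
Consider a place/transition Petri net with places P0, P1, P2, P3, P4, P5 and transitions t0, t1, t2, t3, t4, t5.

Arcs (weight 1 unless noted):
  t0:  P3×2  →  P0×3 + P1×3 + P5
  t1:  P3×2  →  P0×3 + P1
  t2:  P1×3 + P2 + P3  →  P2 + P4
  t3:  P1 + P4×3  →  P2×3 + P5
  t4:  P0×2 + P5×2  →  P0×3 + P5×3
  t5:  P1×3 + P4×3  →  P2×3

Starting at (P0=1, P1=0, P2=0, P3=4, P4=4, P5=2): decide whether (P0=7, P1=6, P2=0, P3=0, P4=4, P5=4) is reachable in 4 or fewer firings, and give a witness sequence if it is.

YES — reachable via ⟨t0, t0⟩ (2 firings)

step 1: fire t0:  (P0=1, P1=0, P2=0, P3=4, P4=4, P5=2) → (P0=4, P1=3, P2=0, P3=2, P4=4, P5=3)
step 2: fire t0:  (P0=4, P1=3, P2=0, P3=2, P4=4, P5=3) → (P0=7, P1=6, P2=0, P3=0, P4=4, P5=4)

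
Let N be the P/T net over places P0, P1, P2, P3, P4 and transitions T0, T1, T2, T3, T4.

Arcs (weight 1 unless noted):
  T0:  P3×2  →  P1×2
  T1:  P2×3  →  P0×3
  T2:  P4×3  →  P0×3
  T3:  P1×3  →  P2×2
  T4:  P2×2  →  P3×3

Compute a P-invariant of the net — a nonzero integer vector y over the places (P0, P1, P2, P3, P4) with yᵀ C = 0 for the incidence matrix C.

Incidence matrix C (rows=places, cols=transitions):
       T0   T1   T2   T3   T4
   P0   0    3    3    0    0
   P1   2    0    0   -3    0
   P2   0   -3    0    2   -2
   P3  -2    0    0    0    3
   P4   0    0   -3    0    0

Candidate y = [3, 2, 3, 2, 3]; check y·C column-wise:
  col T0: 3·0 + 2·2 + 3·0 + 2·-2 + 3·0 = 0
  col T1: 3·3 + 2·0 + 3·-3 + 2·0 + 3·0 = 0
  col T2: 3·3 + 2·0 + 3·0 + 2·0 + 3·-3 = 0
  col T3: 3·0 + 2·-3 + 3·2 + 2·0 + 3·0 = 0
  col T4: 3·0 + 2·0 + 3·-2 + 2·3 + 3·0 = 0

y = (P0:3, P1:2, P2:3, P3:2, P4:3)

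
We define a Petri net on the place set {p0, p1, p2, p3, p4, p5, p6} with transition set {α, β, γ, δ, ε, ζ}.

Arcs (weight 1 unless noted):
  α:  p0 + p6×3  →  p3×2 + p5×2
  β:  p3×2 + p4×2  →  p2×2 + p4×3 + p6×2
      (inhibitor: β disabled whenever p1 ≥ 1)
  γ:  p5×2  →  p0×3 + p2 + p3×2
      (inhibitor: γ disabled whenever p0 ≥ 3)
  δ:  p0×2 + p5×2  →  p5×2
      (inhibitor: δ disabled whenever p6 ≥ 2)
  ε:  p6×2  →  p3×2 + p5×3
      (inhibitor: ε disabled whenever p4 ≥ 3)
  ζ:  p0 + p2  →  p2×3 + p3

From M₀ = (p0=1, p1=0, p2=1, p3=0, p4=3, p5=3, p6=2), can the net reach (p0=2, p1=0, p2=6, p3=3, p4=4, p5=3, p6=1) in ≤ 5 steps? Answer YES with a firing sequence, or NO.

step 1: fire γ:  (p0=1, p1=0, p2=1, p3=0, p4=3, p5=3, p6=2) → (p0=4, p1=0, p2=2, p3=2, p4=3, p5=1, p6=2)
step 2: fire β:  (p0=4, p1=0, p2=2, p3=2, p4=3, p5=1, p6=2) → (p0=4, p1=0, p2=4, p3=0, p4=4, p5=1, p6=4)
step 3: fire α:  (p0=4, p1=0, p2=4, p3=0, p4=4, p5=1, p6=4) → (p0=3, p1=0, p2=4, p3=2, p4=4, p5=3, p6=1)
step 4: fire ζ:  (p0=3, p1=0, p2=4, p3=2, p4=4, p5=3, p6=1) → (p0=2, p1=0, p2=6, p3=3, p4=4, p5=3, p6=1)

YES — reachable via ⟨γ, β, α, ζ⟩ (4 firings)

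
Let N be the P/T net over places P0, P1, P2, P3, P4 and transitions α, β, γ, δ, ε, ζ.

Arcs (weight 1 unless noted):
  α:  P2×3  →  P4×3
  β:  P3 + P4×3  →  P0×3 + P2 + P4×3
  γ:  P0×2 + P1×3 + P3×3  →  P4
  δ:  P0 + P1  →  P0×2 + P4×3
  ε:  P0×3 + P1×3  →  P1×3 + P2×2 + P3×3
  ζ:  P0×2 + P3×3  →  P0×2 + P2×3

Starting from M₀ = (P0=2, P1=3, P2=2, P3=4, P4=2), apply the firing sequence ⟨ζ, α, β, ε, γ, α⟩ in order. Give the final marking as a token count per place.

(P0=0, P1=0, P2=2, P3=0, P4=9)

step 1: fire ζ:  (P0=2, P1=3, P2=2, P3=4, P4=2) → (P0=2, P1=3, P2=5, P3=1, P4=2)
step 2: fire α:  (P0=2, P1=3, P2=5, P3=1, P4=2) → (P0=2, P1=3, P2=2, P3=1, P4=5)
step 3: fire β:  (P0=2, P1=3, P2=2, P3=1, P4=5) → (P0=5, P1=3, P2=3, P3=0, P4=5)
step 4: fire ε:  (P0=5, P1=3, P2=3, P3=0, P4=5) → (P0=2, P1=3, P2=5, P3=3, P4=5)
step 5: fire γ:  (P0=2, P1=3, P2=5, P3=3, P4=5) → (P0=0, P1=0, P2=5, P3=0, P4=6)
step 6: fire α:  (P0=0, P1=0, P2=5, P3=0, P4=6) → (P0=0, P1=0, P2=2, P3=0, P4=9)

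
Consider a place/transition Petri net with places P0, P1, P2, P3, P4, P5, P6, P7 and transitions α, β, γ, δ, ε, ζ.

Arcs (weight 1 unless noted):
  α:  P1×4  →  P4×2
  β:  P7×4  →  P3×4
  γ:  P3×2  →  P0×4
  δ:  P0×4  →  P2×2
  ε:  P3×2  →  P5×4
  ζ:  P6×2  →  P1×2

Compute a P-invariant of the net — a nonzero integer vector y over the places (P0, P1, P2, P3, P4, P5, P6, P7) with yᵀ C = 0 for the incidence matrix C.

y = (P0:0, P1:1, P2:0, P3:0, P4:2, P5:0, P6:1, P7:0)

Incidence matrix C (rows=places, cols=transitions):
        α    β    γ    δ    ε    ζ
   P0   0    0    4   -4    0    0
   P1  -4    0    0    0    0    2
   P2   0    0    0    2    0    0
   P3   0    4   -2    0   -2    0
   P4   2    0    0    0    0    0
   P5   0    0    0    0    4    0
   P6   0    0    0    0    0   -2
   P7   0   -4    0    0    0    0

Candidate y = [0, 1, 0, 0, 2, 0, 1, 0]; check y·C column-wise:
  col α: 1·-4 + 2·2 + 1·0 = 0
  col β: 1·0 + 0·4 + 2·0 + 1·0 + 0·-4 = 0
  col γ: 0·4 + 1·0 + 0·-2 + 2·0 + 1·0 = 0
  col δ: 0·-4 + 1·0 + 0·2 + 2·0 + 1·0 = 0
  col ε: 1·0 + 0·-2 + 2·0 + 0·4 + 1·0 = 0
  col ζ: 1·2 + 2·0 + 1·-2 = 0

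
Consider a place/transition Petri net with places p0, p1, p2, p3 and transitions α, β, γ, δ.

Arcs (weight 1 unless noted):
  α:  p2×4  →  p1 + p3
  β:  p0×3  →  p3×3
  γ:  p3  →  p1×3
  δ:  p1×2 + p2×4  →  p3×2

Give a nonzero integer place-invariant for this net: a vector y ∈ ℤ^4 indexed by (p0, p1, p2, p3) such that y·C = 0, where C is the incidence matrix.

y = (p0:3, p1:1, p2:1, p3:3)

Incidence matrix C (rows=places, cols=transitions):
        α    β    γ    δ
   p0   0   -3    0    0
   p1   1    0    3   -2
   p2  -4    0    0   -4
   p3   1    3   -1    2

Candidate y = [3, 1, 1, 3]; check y·C column-wise:
  col α: 3·0 + 1·1 + 1·-4 + 3·1 = 0
  col β: 3·-3 + 1·0 + 1·0 + 3·3 = 0
  col γ: 3·0 + 1·3 + 1·0 + 3·-1 = 0
  col δ: 3·0 + 1·-2 + 1·-4 + 3·2 = 0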